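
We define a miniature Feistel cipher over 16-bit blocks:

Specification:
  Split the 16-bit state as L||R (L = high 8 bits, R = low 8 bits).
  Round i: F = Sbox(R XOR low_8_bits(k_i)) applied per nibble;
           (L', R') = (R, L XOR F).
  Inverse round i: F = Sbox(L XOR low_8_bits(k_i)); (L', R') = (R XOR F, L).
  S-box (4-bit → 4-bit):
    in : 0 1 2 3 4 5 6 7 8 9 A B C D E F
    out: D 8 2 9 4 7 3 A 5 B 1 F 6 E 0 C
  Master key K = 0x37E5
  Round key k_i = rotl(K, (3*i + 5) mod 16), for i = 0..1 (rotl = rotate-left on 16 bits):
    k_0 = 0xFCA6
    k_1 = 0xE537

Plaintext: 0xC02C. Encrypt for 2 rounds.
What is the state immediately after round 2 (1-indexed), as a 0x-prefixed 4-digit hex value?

0x913F

s_0 = plaintext = 0xC02C
s_1 = Round(s_0, k_0) = 0x2C91
s_2 = Round(s_1, k_1) = 0x913F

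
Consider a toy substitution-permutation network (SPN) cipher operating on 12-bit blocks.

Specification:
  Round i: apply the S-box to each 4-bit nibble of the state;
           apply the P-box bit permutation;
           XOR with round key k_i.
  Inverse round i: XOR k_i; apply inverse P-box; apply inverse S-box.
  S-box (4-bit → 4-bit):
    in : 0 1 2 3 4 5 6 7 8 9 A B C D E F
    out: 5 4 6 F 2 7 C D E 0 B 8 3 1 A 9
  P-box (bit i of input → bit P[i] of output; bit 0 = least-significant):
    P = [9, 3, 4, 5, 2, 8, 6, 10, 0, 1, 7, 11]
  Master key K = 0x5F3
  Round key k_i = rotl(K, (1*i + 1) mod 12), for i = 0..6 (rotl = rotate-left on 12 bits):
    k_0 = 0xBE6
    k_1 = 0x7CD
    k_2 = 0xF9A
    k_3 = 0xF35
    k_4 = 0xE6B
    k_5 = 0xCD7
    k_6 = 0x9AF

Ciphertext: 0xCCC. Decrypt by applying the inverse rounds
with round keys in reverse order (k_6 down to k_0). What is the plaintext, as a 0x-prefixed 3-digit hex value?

s_0 = ciphertext = 0xCCC
s_1 = InvRound(s_0, k_6) = 0xC8B
s_2 = InvRound(s_1, k_5) = 0x902
s_3 = InvRound(s_2, k_4) = 0xD8A
s_4 = InvRound(s_3, k_3) = 0x5D3
s_5 = InvRound(s_4, k_2) = 0xF1C
s_6 = InvRound(s_5, k_1) = 0x711
s_7 = InvRound(s_6, k_0) = 0x376

0x376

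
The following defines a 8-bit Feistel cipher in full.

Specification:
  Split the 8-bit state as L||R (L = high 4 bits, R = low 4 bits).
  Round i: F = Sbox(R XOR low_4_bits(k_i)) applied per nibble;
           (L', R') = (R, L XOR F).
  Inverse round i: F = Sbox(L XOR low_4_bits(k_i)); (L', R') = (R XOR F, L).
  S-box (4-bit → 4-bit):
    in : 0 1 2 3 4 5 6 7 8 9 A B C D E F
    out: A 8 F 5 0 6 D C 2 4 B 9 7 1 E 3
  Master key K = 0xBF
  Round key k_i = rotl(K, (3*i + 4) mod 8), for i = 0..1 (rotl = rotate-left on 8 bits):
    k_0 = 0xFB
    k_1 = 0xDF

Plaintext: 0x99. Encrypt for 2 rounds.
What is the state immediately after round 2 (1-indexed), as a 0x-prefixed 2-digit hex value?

0x6D

s_0 = plaintext = 0x99
s_1 = Round(s_0, k_0) = 0x96
s_2 = Round(s_1, k_1) = 0x6D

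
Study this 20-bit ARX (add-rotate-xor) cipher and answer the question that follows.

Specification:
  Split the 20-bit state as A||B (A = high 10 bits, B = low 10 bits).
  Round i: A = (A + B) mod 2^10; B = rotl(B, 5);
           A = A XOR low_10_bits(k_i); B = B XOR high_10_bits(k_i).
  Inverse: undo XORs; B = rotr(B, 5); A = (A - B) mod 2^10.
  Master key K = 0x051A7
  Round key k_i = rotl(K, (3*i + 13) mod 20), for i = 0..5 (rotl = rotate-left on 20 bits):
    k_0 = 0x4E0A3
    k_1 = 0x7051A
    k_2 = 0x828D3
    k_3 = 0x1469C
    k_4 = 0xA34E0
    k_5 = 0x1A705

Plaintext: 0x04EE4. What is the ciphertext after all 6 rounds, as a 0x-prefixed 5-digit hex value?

s_0 = plaintext = 0x04EE4
s_1 = Round(s_0, k_0) = 0x951AF
s_2 = Round(s_1, k_1) = 0x4642C
s_3 = Round(s_2, k_2) = 0x65B8B
s_4 = Round(s_3, k_3) = 0xEF52D
s_5 = Round(s_4, k_4) = 0x02B24
s_6 = Round(s_5, k_5) = 0x0ACF0

0x0ACF0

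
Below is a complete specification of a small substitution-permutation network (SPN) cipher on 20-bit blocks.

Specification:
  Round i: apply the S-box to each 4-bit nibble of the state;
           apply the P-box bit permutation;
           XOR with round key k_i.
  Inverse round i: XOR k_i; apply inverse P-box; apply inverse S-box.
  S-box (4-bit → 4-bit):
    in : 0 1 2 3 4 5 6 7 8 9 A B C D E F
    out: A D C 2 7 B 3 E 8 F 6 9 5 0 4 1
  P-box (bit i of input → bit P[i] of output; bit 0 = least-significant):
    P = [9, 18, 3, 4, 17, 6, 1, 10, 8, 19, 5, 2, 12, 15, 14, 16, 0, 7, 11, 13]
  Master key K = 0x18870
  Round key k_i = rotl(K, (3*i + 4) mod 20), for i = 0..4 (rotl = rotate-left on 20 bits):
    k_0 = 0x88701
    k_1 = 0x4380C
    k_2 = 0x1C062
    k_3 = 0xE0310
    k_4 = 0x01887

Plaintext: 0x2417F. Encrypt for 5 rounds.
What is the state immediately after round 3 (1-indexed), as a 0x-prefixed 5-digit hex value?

s_0 = plaintext = 0x2417F
s_1 = Round(s_0, k_0) = 0x87867
s_2 = Round(s_1, k_1) = 0x3D850
s_3 = Round(s_2, k_2) = 0x7C4B6
s_4 = Round(s_3, k_3) = 0x07CB0
s_5 = Round(s_4, k_4) = 0x7FD37

0x7C4B6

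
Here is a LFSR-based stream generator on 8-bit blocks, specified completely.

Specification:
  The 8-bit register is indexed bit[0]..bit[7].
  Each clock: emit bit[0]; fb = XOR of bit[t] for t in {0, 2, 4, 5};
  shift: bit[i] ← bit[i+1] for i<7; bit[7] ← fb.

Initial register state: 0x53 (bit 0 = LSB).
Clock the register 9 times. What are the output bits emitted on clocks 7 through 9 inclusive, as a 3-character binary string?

100

reg_0 = 0x53
clock 1: out=1, reg = 0x29
clock 2: out=1, reg = 0x14
clock 3: out=0, reg = 0x0A
clock 4: out=0, reg = 0x05
clock 5: out=1, reg = 0x02
clock 6: out=0, reg = 0x01
clock 7: out=1, reg = 0x80
clock 8: out=0, reg = 0x40
clock 9: out=0, reg = 0x20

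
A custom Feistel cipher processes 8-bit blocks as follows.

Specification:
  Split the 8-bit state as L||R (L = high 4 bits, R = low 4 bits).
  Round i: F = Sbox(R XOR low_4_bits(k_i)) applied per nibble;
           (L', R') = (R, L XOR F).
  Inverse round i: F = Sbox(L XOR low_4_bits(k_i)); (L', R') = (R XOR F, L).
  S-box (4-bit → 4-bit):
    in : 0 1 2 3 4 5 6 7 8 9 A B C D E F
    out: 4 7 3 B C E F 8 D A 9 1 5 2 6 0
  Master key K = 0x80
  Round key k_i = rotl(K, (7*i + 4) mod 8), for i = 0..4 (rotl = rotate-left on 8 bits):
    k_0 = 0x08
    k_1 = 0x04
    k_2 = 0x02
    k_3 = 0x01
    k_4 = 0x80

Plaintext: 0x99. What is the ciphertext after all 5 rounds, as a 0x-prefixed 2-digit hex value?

s_0 = plaintext = 0x99
s_1 = Round(s_0, k_0) = 0x9E
s_2 = Round(s_1, k_1) = 0xE0
s_3 = Round(s_2, k_2) = 0x0D
s_4 = Round(s_3, k_3) = 0xD5
s_5 = Round(s_4, k_4) = 0x53

0x53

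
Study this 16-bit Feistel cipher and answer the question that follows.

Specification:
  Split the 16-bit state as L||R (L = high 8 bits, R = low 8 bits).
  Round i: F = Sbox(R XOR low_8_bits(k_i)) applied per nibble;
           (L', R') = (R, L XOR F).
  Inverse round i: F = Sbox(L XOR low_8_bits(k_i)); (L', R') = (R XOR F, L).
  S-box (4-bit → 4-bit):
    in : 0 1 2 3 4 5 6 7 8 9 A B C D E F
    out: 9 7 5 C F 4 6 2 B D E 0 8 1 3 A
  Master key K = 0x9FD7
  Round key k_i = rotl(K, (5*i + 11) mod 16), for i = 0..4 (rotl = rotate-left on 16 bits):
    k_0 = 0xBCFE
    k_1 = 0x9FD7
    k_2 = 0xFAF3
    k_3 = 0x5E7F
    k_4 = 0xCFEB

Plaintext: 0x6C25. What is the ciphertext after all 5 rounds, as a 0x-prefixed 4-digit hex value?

s_0 = plaintext = 0x6C25
s_1 = Round(s_0, k_0) = 0x257C
s_2 = Round(s_1, k_1) = 0x7CC5
s_3 = Round(s_2, k_2) = 0xC5BA
s_4 = Round(s_3, k_3) = 0xBA41
s_5 = Round(s_4, k_4) = 0x4154

0x4154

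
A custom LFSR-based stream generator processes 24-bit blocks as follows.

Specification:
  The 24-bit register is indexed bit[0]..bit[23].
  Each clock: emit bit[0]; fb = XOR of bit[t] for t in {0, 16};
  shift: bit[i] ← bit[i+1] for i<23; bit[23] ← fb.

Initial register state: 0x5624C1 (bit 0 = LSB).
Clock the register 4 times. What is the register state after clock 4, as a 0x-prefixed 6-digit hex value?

0x75624C

reg_0 = 0x5624C1
clock 1: out=1, reg = 0xAB1260
clock 2: out=0, reg = 0xD58930
clock 3: out=0, reg = 0xEAC498
clock 4: out=0, reg = 0x75624C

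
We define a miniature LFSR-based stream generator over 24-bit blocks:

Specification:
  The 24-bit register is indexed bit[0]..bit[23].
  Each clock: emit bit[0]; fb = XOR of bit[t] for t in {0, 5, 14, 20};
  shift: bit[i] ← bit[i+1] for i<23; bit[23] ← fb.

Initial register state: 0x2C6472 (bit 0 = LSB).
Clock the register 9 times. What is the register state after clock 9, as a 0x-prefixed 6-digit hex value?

0xE11632

reg_0 = 0x2C6472
clock 1: out=0, reg = 0x163239
clock 2: out=1, reg = 0x8B191C
clock 3: out=0, reg = 0x458C8E
clock 4: out=0, reg = 0x22C647
clock 5: out=1, reg = 0x116323
clock 6: out=1, reg = 0x08B191
clock 7: out=1, reg = 0x8458C8
clock 8: out=0, reg = 0xC22C64
clock 9: out=0, reg = 0xE11632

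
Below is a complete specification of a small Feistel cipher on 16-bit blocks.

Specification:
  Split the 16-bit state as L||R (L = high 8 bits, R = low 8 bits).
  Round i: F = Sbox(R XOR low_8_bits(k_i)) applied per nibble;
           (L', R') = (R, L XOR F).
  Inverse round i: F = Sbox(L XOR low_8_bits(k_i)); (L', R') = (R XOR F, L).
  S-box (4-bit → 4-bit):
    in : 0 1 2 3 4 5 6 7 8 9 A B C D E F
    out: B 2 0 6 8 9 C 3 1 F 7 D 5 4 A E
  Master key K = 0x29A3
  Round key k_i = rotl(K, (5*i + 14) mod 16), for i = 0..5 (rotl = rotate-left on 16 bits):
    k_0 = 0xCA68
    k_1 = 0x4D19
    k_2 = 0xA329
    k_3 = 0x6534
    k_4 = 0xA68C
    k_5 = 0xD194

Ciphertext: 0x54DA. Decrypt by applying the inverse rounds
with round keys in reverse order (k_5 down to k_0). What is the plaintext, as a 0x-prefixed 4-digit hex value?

0x2959

s_0 = ciphertext = 0x54DA
s_1 = InvRound(s_0, k_5) = 0x8154
s_2 = InvRound(s_1, k_4) = 0xE081
s_3 = InvRound(s_2, k_3) = 0xC9E0
s_4 = InvRound(s_3, k_2) = 0x4BC9
s_5 = InvRound(s_4, k_1) = 0x594B
s_6 = InvRound(s_5, k_0) = 0x2959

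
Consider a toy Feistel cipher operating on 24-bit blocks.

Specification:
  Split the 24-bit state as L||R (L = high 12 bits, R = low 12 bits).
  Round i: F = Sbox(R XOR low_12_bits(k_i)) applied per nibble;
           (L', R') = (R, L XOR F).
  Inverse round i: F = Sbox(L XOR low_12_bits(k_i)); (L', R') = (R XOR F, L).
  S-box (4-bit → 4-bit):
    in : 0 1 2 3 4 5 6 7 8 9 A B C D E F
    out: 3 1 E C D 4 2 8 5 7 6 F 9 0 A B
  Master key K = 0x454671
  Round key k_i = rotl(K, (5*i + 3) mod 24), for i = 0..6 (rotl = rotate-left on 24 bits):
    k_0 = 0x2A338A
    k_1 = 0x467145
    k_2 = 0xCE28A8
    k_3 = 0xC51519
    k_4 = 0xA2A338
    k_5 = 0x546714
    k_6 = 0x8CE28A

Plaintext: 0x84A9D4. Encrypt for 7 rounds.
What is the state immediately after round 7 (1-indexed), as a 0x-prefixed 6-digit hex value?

s_0 = plaintext = 0x84A9D4
s_1 = Round(s_0, k_0) = 0x9D4E00
s_2 = Round(s_1, k_1) = 0xE00200
s_3 = Round(s_2, k_2) = 0x200865
s_4 = Round(s_3, k_3) = 0x865289
s_5 = Round(s_4, k_4) = 0x289994
s_6 = Round(s_5, k_5) = 0x9948DA
s_7 = Round(s_6, k_6) = 0x8DAFD7

0x8DAFD7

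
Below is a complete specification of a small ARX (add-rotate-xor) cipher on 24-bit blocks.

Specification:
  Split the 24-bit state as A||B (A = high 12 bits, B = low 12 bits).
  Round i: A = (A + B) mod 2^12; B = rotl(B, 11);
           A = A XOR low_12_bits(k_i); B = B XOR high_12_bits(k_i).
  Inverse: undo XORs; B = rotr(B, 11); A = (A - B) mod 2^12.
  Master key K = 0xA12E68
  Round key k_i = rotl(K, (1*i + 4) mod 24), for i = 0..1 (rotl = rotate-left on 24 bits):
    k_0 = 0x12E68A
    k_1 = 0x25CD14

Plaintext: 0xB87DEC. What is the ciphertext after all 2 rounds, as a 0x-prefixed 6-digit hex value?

s_0 = plaintext = 0xB87DEC
s_1 = Round(s_0, k_0) = 0xFF97D8
s_2 = Round(s_1, k_1) = 0xAC51B0

0xAC51B0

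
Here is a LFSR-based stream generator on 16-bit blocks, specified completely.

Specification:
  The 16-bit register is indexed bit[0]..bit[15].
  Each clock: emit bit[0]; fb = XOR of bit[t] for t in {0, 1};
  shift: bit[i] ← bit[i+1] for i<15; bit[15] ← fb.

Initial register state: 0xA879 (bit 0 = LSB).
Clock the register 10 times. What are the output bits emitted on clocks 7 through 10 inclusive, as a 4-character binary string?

reg_0 = 0xA879
clock 1: out=1, reg = 0xD43C
clock 2: out=0, reg = 0x6A1E
clock 3: out=0, reg = 0xB50F
clock 4: out=1, reg = 0x5A87
clock 5: out=1, reg = 0x2D43
clock 6: out=1, reg = 0x16A1
clock 7: out=1, reg = 0x8B50
clock 8: out=0, reg = 0x45A8
clock 9: out=0, reg = 0x22D4
clock 10: out=0, reg = 0x116A

1000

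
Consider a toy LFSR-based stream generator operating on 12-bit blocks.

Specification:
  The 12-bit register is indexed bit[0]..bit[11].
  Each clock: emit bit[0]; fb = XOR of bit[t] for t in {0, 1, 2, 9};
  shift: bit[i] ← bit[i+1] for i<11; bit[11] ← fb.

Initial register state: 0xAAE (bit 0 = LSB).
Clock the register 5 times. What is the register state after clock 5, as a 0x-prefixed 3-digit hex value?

0x7D5

reg_0 = 0xAAE
clock 1: out=0, reg = 0xD57
clock 2: out=1, reg = 0xEAB
clock 3: out=1, reg = 0xF55
clock 4: out=1, reg = 0xFAA
clock 5: out=0, reg = 0x7D5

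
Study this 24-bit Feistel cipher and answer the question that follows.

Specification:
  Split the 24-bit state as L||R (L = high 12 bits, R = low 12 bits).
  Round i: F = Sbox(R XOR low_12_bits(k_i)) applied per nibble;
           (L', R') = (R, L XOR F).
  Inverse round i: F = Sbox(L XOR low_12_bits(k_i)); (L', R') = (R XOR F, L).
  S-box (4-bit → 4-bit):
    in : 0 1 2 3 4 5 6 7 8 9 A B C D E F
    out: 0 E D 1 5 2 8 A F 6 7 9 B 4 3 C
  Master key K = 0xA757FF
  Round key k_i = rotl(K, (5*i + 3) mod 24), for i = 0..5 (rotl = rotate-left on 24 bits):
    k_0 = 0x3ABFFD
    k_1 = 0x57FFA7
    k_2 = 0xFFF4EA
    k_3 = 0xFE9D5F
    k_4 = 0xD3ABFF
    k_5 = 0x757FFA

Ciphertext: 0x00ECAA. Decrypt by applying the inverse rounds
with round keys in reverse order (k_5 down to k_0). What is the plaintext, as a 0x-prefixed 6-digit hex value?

s_0 = ciphertext = 0x00ECAA
s_1 = InvRound(s_0, k_5) = 0x06F00E
s_2 = InvRound(s_1, k_4) = 0x96E06F
s_3 = InvRound(s_2, k_3) = 0x57196E
s_4 = InvRound(s_3, k_2) = 0x707571
s_5 = InvRound(s_4, k_1) = 0xA01707
s_6 = InvRound(s_5, k_0) = 0x5CCA01

0x5CCA01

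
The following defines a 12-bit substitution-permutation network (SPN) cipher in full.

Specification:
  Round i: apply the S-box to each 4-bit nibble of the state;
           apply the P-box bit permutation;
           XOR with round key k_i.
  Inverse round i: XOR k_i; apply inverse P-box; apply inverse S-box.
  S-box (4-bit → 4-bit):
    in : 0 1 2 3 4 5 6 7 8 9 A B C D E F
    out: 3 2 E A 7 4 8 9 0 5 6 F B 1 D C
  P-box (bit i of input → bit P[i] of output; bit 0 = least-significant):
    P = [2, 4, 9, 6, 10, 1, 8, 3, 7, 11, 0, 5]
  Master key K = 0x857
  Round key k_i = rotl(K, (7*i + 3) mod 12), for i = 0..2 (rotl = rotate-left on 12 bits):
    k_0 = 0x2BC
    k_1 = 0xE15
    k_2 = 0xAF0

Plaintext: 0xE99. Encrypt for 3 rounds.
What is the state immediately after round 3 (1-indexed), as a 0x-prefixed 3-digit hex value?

s_0 = plaintext = 0xE99
s_1 = Round(s_0, k_0) = 0x519
s_2 = Round(s_1, k_1) = 0xC12
s_3 = Round(s_2, k_2) = 0x002

0x002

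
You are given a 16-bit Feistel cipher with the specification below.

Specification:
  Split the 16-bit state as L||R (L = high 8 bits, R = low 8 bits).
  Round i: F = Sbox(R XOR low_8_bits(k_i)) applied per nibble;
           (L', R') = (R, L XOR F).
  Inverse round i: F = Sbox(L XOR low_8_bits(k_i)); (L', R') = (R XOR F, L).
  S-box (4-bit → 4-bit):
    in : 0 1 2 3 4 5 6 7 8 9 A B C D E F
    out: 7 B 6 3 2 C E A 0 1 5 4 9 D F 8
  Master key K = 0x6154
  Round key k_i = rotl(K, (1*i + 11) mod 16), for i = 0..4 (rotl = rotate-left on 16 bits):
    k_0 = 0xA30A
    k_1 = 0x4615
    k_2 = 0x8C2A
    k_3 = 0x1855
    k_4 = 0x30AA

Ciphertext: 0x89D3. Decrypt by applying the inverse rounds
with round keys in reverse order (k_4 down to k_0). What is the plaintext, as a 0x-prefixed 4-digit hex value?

s_0 = ciphertext = 0x89D3
s_1 = InvRound(s_0, k_4) = 0xB089
s_2 = InvRound(s_1, k_3) = 0x75B0
s_3 = InvRound(s_2, k_2) = 0x7875
s_4 = InvRound(s_3, k_1) = 0x9878
s_5 = InvRound(s_4, k_0) = 0x6E98

0x6E98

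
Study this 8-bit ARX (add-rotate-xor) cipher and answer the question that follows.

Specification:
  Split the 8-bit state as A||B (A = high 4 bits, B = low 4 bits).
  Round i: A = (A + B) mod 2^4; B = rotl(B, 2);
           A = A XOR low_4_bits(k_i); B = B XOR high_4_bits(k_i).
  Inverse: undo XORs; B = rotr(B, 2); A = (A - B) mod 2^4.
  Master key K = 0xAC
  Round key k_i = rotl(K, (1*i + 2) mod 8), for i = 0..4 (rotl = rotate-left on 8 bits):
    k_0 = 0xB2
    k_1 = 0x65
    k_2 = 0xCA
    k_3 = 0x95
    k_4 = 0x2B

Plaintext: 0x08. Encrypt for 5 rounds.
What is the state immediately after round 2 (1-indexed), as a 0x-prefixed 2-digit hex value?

0x60

s_0 = plaintext = 0x08
s_1 = Round(s_0, k_0) = 0xA9
s_2 = Round(s_1, k_1) = 0x60
s_3 = Round(s_2, k_2) = 0xCC
s_4 = Round(s_3, k_3) = 0xDA
s_5 = Round(s_4, k_4) = 0xC8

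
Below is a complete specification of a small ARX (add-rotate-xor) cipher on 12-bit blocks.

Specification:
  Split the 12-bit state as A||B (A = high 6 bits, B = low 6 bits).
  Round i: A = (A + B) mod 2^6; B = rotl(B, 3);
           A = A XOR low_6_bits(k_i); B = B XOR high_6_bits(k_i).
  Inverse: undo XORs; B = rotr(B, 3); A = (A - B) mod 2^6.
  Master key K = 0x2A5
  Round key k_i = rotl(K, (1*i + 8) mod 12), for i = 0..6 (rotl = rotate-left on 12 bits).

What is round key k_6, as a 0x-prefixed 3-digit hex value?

K = 0x2A5
k_0 = rotl(K, (1*0+8) mod 12) = rotl(K, 8) = 0x52A
k_1 = rotl(K, (1*1+8) mod 12) = rotl(K, 9) = 0xA54
k_2 = rotl(K, (1*2+8) mod 12) = rotl(K, 10) = 0x4A9
k_3 = rotl(K, (1*3+8) mod 12) = rotl(K, 11) = 0x952
k_4 = rotl(K, (1*4+8) mod 12) = rotl(K, 0) = 0x2A5
k_5 = rotl(K, (1*5+8) mod 12) = rotl(K, 1) = 0x54A
k_6 = rotl(K, (1*6+8) mod 12) = rotl(K, 2) = 0xA94

0xA94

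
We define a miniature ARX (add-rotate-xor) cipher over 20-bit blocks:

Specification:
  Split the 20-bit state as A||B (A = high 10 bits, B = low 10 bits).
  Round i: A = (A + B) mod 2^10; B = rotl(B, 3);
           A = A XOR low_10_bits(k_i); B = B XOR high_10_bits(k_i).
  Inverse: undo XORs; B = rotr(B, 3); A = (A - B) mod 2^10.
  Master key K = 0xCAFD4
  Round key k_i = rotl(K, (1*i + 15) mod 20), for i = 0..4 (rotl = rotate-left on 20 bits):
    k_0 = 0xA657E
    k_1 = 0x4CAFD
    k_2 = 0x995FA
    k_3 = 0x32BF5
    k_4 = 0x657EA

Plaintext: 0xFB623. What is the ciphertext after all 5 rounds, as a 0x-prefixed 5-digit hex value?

0xA982C

s_0 = plaintext = 0xFB623
s_1 = Round(s_0, k_0) = 0xDBB85
s_2 = Round(s_1, k_1) = 0x0391D
s_3 = Round(s_2, k_2) = 0x3468F
s_4 = Round(s_3, k_3) = 0x254B7
s_5 = Round(s_4, k_4) = 0xA982C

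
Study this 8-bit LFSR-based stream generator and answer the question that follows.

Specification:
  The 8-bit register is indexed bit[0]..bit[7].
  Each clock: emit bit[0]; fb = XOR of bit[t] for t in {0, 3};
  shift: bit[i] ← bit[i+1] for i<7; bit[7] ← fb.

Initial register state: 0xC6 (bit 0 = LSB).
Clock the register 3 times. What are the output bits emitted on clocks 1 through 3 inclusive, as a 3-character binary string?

011

reg_0 = 0xC6
clock 1: out=0, reg = 0x63
clock 2: out=1, reg = 0xB1
clock 3: out=1, reg = 0xD8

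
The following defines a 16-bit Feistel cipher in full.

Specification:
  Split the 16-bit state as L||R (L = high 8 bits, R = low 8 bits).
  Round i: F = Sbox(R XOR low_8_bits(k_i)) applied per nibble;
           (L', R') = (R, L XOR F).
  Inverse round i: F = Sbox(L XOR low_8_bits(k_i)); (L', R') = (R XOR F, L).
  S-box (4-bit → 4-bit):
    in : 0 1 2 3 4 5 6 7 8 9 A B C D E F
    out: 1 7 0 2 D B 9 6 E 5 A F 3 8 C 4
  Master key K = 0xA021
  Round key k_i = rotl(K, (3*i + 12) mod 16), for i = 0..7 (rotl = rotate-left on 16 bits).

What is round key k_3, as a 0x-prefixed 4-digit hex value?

0x0434

K = 0xA021
k_0 = rotl(K, (3*0+12) mod 16) = rotl(K, 12) = 0x1A02
k_1 = rotl(K, (3*1+12) mod 16) = rotl(K, 15) = 0xD010
k_2 = rotl(K, (3*2+12) mod 16) = rotl(K, 2) = 0x8086
k_3 = rotl(K, (3*3+12) mod 16) = rotl(K, 5) = 0x0434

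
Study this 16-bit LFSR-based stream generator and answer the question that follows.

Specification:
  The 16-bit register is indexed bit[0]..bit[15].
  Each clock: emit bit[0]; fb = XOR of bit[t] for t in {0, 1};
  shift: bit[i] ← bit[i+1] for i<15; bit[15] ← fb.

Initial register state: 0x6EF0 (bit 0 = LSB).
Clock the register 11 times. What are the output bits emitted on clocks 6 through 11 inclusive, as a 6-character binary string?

111011

reg_0 = 0x6EF0
clock 1: out=0, reg = 0x3778
clock 2: out=0, reg = 0x1BBC
clock 3: out=0, reg = 0x0DDE
clock 4: out=0, reg = 0x86EF
clock 5: out=1, reg = 0x4377
clock 6: out=1, reg = 0x21BB
clock 7: out=1, reg = 0x10DD
clock 8: out=1, reg = 0x886E
clock 9: out=0, reg = 0xC437
clock 10: out=1, reg = 0x621B
clock 11: out=1, reg = 0x310D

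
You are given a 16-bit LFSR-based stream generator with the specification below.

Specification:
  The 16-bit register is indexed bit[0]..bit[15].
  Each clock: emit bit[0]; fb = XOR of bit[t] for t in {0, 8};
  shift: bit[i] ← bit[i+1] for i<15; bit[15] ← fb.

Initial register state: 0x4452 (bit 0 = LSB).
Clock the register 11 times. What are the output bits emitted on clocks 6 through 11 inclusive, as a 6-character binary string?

010001

reg_0 = 0x4452
clock 1: out=0, reg = 0x2229
clock 2: out=1, reg = 0x9114
clock 3: out=0, reg = 0xC88A
clock 4: out=0, reg = 0x6445
clock 5: out=1, reg = 0xB222
clock 6: out=0, reg = 0x5911
clock 7: out=1, reg = 0x2C88
clock 8: out=0, reg = 0x1644
clock 9: out=0, reg = 0x0B22
clock 10: out=0, reg = 0x8591
clock 11: out=1, reg = 0x42C8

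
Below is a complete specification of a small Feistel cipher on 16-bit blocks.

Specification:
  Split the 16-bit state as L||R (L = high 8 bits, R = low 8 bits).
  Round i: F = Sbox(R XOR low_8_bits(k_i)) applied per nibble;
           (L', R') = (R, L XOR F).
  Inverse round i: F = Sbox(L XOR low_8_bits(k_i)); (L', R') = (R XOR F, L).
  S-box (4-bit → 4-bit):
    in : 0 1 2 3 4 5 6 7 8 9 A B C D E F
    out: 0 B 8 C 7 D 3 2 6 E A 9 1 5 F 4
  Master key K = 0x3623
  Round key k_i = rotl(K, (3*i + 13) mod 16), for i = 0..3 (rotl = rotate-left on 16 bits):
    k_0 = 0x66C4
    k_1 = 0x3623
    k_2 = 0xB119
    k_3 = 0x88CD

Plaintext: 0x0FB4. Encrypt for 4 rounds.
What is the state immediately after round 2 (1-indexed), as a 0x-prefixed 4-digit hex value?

0x2FB5

s_0 = plaintext = 0x0FB4
s_1 = Round(s_0, k_0) = 0xB42F
s_2 = Round(s_1, k_1) = 0x2FB5
s_3 = Round(s_2, k_2) = 0xB58E
s_4 = Round(s_3, k_3) = 0x8EC9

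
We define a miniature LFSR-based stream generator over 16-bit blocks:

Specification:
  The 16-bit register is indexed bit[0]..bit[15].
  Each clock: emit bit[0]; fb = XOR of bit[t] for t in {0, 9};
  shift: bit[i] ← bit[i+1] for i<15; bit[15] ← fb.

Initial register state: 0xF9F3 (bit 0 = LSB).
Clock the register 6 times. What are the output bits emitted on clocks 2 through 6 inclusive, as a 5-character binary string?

10011

reg_0 = 0xF9F3
clock 1: out=1, reg = 0xFCF9
clock 2: out=1, reg = 0xFE7C
clock 3: out=0, reg = 0xFF3E
clock 4: out=0, reg = 0xFF9F
clock 5: out=1, reg = 0x7FCF
clock 6: out=1, reg = 0x3FE7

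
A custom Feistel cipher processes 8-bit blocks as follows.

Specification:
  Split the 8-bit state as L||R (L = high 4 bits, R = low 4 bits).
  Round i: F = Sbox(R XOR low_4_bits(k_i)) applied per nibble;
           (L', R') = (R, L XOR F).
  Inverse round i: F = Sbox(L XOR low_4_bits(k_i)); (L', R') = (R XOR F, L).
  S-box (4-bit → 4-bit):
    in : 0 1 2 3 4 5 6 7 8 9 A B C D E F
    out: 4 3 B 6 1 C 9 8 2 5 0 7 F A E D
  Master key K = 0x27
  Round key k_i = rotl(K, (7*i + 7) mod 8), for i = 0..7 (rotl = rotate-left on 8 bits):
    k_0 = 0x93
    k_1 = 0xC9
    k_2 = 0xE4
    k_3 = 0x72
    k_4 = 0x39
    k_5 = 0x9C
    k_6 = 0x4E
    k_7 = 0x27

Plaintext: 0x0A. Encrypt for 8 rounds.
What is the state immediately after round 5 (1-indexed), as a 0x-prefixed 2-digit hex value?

0x4C

s_0 = plaintext = 0x0A
s_1 = Round(s_0, k_0) = 0xA5
s_2 = Round(s_1, k_1) = 0x55
s_3 = Round(s_2, k_2) = 0x56
s_4 = Round(s_3, k_3) = 0x64
s_5 = Round(s_4, k_4) = 0x4C
s_6 = Round(s_5, k_5) = 0xC0
s_7 = Round(s_6, k_6) = 0x02
s_8 = Round(s_7, k_7) = 0x2C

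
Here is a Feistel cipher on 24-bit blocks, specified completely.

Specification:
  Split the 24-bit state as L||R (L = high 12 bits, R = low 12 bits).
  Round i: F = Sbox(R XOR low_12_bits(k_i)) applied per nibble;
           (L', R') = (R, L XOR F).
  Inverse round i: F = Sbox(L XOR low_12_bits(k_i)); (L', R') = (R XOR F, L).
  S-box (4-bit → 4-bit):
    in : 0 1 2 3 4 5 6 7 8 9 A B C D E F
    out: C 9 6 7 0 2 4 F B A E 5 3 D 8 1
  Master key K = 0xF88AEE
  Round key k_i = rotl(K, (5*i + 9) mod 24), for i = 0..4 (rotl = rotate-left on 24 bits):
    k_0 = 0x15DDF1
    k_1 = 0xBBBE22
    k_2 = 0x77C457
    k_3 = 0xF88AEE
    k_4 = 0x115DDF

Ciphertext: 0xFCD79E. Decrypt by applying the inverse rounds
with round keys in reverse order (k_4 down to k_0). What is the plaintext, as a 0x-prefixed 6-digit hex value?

0x21851F

s_0 = ciphertext = 0xFCD79E
s_1 = InvRound(s_0, k_4) = 0x108FCD
s_2 = InvRound(s_1, k_3) = 0xA49108
s_3 = InvRound(s_2, k_2) = 0x990A49
s_4 = InvRound(s_3, k_1) = 0x51F990
s_5 = InvRound(s_4, k_0) = 0x21851F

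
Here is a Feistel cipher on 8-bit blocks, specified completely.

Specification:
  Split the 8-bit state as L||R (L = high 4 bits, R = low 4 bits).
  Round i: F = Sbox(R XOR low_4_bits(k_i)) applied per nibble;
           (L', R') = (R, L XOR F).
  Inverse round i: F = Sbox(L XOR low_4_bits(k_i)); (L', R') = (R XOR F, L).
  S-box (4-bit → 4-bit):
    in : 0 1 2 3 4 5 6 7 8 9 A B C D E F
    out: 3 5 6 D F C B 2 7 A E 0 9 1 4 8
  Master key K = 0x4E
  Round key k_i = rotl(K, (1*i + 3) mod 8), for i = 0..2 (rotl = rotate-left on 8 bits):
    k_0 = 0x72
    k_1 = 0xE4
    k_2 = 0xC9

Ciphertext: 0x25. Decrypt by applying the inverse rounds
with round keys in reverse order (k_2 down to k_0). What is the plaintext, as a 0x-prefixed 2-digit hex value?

0x97

s_0 = ciphertext = 0x25
s_1 = InvRound(s_0, k_2) = 0x52
s_2 = InvRound(s_1, k_1) = 0x75
s_3 = InvRound(s_2, k_0) = 0x97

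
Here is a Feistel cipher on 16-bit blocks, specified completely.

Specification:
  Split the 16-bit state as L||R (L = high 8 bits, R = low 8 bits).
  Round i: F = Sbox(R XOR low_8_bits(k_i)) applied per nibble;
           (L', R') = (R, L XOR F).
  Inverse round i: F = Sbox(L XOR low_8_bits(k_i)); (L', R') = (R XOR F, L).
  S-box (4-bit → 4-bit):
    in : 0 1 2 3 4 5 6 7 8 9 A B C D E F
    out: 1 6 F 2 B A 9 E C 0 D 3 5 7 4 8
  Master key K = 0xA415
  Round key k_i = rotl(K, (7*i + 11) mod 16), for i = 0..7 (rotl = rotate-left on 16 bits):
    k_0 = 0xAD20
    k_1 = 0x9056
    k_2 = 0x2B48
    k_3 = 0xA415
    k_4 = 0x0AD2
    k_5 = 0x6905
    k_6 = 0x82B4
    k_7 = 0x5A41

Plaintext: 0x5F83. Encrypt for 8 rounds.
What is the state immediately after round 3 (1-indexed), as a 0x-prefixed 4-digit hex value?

0xF0B1

s_0 = plaintext = 0x5F83
s_1 = Round(s_0, k_0) = 0x838D
s_2 = Round(s_1, k_1) = 0x8DF0
s_3 = Round(s_2, k_2) = 0xF0B1
s_4 = Round(s_3, k_3) = 0xB12B
s_5 = Round(s_4, k_4) = 0x2B31
s_6 = Round(s_5, k_5) = 0x3100
s_7 = Round(s_6, k_6) = 0x000A
s_8 = Round(s_7, k_7) = 0x0AB3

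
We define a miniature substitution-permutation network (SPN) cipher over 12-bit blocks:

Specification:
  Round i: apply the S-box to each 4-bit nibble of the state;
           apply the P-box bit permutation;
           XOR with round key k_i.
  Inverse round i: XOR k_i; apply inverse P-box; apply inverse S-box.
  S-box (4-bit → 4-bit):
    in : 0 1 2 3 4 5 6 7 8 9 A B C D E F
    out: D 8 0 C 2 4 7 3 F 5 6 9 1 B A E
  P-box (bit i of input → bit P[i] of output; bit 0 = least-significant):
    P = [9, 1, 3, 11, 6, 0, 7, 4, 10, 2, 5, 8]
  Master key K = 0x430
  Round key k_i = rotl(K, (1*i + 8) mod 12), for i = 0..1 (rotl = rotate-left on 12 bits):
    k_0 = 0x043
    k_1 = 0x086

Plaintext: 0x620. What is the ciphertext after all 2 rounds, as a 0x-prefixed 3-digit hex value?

s_0 = plaintext = 0x620
s_1 = Round(s_0, k_0) = 0xE6F
s_2 = Round(s_1, k_1) = 0x949

0x949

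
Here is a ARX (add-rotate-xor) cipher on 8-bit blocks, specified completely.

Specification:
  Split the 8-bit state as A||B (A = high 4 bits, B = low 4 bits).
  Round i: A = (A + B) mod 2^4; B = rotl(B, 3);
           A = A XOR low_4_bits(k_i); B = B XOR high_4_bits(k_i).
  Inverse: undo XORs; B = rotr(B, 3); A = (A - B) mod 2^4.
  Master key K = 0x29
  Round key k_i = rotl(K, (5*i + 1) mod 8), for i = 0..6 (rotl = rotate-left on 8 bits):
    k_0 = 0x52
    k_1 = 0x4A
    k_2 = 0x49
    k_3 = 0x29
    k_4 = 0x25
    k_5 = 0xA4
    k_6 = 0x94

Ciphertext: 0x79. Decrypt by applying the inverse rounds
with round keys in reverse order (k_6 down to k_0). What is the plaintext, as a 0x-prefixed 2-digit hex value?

s_0 = ciphertext = 0x79
s_1 = InvRound(s_0, k_6) = 0x30
s_2 = InvRound(s_1, k_5) = 0x25
s_3 = InvRound(s_2, k_4) = 0x9E
s_4 = InvRound(s_3, k_3) = 0x79
s_5 = InvRound(s_4, k_2) = 0x3B
s_6 = InvRound(s_5, k_1) = 0xAF
s_7 = InvRound(s_6, k_0) = 0x35

0x35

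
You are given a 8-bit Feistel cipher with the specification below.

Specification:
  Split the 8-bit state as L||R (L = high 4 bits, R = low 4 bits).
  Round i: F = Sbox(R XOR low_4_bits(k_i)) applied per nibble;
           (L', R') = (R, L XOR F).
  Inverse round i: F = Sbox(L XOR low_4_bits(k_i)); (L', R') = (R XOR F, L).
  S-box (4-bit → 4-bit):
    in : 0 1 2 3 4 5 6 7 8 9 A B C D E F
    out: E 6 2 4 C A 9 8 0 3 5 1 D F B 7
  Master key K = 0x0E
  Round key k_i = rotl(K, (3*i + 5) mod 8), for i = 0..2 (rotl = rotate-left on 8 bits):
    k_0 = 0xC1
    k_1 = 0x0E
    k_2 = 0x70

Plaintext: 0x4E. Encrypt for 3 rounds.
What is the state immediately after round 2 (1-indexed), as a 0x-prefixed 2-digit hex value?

0x31

s_0 = plaintext = 0x4E
s_1 = Round(s_0, k_0) = 0xE3
s_2 = Round(s_1, k_1) = 0x31
s_3 = Round(s_2, k_2) = 0x15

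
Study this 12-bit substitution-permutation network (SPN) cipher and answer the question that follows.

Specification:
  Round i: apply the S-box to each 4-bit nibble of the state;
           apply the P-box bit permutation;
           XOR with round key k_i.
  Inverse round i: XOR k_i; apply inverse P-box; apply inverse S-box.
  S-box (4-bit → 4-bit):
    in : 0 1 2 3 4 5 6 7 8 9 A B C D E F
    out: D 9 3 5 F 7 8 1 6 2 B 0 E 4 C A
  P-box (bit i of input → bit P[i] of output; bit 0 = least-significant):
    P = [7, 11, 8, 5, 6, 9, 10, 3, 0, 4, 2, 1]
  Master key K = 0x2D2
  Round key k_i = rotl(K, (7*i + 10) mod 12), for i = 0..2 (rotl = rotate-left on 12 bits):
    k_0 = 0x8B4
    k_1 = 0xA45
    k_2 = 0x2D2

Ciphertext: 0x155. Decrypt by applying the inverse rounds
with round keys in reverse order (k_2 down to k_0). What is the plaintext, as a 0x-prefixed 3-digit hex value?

0xCD7

s_0 = ciphertext = 0x155
s_1 = InvRound(s_0, k_2) = 0x093
s_2 = InvRound(s_1, k_1) = 0xC22
s_3 = InvRound(s_2, k_0) = 0xCD7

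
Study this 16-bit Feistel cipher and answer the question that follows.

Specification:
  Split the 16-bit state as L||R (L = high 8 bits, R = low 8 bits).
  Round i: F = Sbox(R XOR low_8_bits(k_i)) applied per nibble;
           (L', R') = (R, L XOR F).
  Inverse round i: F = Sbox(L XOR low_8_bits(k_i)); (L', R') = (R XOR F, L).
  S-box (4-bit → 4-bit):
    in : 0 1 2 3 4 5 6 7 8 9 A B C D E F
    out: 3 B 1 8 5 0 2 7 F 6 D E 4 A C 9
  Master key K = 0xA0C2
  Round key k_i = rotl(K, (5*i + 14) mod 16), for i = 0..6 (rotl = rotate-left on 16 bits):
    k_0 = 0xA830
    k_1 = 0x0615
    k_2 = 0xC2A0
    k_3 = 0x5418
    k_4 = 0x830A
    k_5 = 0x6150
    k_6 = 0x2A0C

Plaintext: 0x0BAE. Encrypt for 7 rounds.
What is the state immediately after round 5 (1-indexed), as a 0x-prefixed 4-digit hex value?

0xEDD9

s_0 = plaintext = 0x0BAE
s_1 = Round(s_0, k_0) = 0xAE67
s_2 = Round(s_1, k_1) = 0x67DF
s_3 = Round(s_2, k_2) = 0xDF1E
s_4 = Round(s_3, k_3) = 0x1EED
s_5 = Round(s_4, k_4) = 0xEDD9
s_6 = Round(s_5, k_5) = 0xD91B
s_7 = Round(s_6, k_6) = 0x1B6E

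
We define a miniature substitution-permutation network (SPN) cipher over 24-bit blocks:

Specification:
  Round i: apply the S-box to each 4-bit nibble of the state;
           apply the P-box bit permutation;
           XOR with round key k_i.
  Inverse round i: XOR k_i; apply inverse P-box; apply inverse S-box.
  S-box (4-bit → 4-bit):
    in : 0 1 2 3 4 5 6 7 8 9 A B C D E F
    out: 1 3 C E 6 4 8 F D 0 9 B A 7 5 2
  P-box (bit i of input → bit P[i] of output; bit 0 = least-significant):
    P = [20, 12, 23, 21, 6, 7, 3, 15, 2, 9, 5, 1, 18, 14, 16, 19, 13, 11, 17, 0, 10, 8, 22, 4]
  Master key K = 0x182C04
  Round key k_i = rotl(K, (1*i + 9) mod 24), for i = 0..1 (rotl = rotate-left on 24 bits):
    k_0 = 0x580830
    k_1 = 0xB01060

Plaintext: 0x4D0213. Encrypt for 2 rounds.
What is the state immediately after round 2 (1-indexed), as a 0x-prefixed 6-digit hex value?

0x1B77BC

s_0 = plaintext = 0x4D0213
s_1 = Round(s_0, k_0) = 0xBE31D2
s_2 = Round(s_1, k_1) = 0x1B77BC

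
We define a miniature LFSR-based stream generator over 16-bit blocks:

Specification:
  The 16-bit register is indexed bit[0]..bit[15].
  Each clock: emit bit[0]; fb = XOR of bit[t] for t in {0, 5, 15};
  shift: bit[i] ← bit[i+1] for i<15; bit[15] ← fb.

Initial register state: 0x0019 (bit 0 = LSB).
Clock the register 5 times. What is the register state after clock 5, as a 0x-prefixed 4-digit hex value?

0xB800

reg_0 = 0x0019
clock 1: out=1, reg = 0x800C
clock 2: out=0, reg = 0xC006
clock 3: out=0, reg = 0xE003
clock 4: out=1, reg = 0x7001
clock 5: out=1, reg = 0xB800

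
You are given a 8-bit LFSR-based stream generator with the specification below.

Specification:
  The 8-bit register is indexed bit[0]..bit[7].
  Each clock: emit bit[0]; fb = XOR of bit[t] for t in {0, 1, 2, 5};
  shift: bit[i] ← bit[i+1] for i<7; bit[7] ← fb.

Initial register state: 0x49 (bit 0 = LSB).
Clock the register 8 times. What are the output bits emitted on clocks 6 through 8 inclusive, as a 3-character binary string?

010

reg_0 = 0x49
clock 1: out=1, reg = 0xA4
clock 2: out=0, reg = 0x52
clock 3: out=0, reg = 0xA9
clock 4: out=1, reg = 0x54
clock 5: out=0, reg = 0xAA
clock 6: out=0, reg = 0x55
clock 7: out=1, reg = 0x2A
clock 8: out=0, reg = 0x15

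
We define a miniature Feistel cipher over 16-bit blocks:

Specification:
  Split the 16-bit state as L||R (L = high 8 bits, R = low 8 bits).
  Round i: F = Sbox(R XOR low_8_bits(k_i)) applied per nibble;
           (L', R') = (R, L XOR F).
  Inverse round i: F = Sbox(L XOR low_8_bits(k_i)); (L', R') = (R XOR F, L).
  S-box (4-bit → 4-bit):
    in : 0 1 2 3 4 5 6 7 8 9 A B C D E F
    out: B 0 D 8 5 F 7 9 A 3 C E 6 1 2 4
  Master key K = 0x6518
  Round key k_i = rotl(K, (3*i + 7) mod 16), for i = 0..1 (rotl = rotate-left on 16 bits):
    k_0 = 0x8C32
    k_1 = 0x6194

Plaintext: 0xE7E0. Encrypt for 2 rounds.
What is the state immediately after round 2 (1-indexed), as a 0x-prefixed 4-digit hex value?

s_0 = plaintext = 0xE7E0
s_1 = Round(s_0, k_0) = 0xE0FA
s_2 = Round(s_1, k_1) = 0xFA92

0xFA92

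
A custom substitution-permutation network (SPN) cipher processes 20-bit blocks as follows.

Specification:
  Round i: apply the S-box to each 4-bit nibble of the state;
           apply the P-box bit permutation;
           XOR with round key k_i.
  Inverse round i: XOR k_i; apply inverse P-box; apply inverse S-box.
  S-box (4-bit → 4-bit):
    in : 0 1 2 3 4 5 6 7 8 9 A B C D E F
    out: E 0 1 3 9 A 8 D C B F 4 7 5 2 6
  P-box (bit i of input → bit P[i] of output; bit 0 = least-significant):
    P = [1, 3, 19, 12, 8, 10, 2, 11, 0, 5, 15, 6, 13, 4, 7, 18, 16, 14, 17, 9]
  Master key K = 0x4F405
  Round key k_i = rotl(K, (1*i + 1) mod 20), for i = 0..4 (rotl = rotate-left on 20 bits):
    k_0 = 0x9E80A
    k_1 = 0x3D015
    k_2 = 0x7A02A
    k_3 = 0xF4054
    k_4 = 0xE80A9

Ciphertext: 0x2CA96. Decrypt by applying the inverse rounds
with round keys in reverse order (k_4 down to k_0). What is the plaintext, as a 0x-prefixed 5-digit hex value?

0x7C61B

s_0 = ciphertext = 0x2CA96
s_1 = InvRound(s_0, k_4) = 0x5538C
s_2 = InvRound(s_1, k_3) = 0x8F620
s_3 = InvRound(s_2, k_2) = 0xA61EA
s_4 = InvRound(s_3, k_1) = 0x2CADA
s_5 = InvRound(s_4, k_0) = 0x7C61B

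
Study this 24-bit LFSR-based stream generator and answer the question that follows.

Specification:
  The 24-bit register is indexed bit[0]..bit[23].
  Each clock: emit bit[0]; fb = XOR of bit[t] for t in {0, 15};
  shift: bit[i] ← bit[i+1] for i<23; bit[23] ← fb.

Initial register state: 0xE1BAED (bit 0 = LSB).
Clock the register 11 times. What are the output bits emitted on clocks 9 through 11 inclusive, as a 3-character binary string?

010

reg_0 = 0xE1BAED
clock 1: out=1, reg = 0x70DD76
clock 2: out=0, reg = 0xB86EBB
clock 3: out=1, reg = 0xDC375D
clock 4: out=1, reg = 0xEE1BAE
clock 5: out=0, reg = 0x770DD7
clock 6: out=1, reg = 0xBB86EB
clock 7: out=1, reg = 0x5DC375
clock 8: out=1, reg = 0x2EE1BA
clock 9: out=0, reg = 0x9770DD
clock 10: out=1, reg = 0xCBB86E
clock 11: out=0, reg = 0xE5DC37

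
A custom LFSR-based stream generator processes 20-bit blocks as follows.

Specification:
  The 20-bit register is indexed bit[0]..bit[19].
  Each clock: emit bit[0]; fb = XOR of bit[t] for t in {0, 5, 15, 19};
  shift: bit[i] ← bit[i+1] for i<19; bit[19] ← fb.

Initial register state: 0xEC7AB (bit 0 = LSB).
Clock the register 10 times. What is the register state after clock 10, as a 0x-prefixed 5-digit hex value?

reg_0 = 0xEC7AB
clock 1: out=1, reg = 0x763D5
clock 2: out=1, reg = 0xBB1EA
clock 3: out=0, reg = 0xDD8F5
clock 4: out=1, reg = 0x6EC7A
clock 5: out=0, reg = 0x3763D
clock 6: out=1, reg = 0x1BB1E
clock 7: out=0, reg = 0x8DD8F
clock 8: out=1, reg = 0xC6EC7
clock 9: out=1, reg = 0x63763
clock 10: out=1, reg = 0x31BB1

0x31BB1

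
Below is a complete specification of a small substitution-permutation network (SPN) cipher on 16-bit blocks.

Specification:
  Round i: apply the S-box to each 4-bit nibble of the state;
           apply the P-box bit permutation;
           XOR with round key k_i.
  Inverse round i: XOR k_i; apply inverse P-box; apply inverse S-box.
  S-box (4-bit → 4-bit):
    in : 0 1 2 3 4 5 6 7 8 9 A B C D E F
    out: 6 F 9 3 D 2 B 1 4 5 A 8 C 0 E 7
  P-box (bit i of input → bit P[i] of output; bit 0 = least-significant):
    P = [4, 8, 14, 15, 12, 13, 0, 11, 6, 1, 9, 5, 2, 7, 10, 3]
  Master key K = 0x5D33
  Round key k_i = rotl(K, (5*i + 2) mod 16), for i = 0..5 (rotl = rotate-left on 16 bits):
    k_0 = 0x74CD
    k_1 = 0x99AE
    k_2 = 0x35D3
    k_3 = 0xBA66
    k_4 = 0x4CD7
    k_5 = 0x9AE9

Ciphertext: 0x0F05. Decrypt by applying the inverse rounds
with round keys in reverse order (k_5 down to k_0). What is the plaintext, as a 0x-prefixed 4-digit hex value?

s_0 = ciphertext = 0x0F05
s_1 = InvRound(s_0, k_5) = 0x127A
s_2 = InvRound(s_1, k_4) = 0x1C48
s_3 = InvRound(s_2, k_3) = 0x4E5B
s_4 = InvRound(s_3, k_2) = 0xA860
s_5 = InvRound(s_4, k_1) = 0x6335
s_6 = InvRound(s_5, k_0) = 0xE473

0xE473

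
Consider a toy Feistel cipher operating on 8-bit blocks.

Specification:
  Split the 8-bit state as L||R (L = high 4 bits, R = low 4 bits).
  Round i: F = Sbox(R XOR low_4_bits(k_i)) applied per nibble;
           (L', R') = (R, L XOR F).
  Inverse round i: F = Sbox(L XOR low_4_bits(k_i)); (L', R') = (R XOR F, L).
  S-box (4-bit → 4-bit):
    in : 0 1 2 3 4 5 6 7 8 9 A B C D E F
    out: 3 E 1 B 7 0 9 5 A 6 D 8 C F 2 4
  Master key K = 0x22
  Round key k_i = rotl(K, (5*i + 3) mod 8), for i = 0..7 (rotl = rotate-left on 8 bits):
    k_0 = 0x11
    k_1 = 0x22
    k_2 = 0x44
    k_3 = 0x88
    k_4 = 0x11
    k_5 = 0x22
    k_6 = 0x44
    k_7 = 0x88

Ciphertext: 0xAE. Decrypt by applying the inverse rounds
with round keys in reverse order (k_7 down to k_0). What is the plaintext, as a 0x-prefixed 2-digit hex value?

0x8C

s_0 = ciphertext = 0xAE
s_1 = InvRound(s_0, k_7) = 0xFA
s_2 = InvRound(s_1, k_6) = 0x2F
s_3 = InvRound(s_2, k_5) = 0xC2
s_4 = InvRound(s_3, k_4) = 0xDC
s_5 = InvRound(s_4, k_3) = 0xCD
s_6 = InvRound(s_5, k_2) = 0x7C
s_7 = InvRound(s_6, k_1) = 0xC7
s_8 = InvRound(s_7, k_0) = 0x8C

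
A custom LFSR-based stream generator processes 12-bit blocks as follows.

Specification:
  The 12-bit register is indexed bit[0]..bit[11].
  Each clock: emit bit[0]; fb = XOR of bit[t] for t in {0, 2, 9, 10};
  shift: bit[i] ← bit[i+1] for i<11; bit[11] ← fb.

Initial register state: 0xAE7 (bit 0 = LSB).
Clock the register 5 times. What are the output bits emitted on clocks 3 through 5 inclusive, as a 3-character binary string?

reg_0 = 0xAE7
clock 1: out=1, reg = 0xD73
clock 2: out=1, reg = 0x6B9
clock 3: out=1, reg = 0xB5C
clock 4: out=0, reg = 0x5AE
clock 5: out=0, reg = 0x2D7

100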